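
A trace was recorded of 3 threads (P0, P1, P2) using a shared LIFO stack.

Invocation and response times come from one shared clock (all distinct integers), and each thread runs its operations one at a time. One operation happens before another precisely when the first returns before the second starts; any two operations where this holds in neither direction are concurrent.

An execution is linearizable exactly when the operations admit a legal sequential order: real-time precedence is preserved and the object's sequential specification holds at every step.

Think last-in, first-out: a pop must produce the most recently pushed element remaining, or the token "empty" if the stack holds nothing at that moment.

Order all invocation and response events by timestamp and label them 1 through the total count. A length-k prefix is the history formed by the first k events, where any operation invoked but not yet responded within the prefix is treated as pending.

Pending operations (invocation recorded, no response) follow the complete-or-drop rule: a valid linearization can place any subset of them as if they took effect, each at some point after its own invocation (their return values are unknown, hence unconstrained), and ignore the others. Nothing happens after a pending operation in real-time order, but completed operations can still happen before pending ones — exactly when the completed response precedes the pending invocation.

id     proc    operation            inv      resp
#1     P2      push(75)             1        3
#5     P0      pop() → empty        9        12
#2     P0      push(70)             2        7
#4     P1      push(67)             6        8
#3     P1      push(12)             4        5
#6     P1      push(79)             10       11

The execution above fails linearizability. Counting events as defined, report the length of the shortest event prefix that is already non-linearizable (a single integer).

events 1..11 are still linearizable — one witness is #1, #2, #3, #4, #5, #6:
step 1: #1 push(75) — stack <75>
step 2: #2 push(70) — stack <75,70>
step 3: #3 push(12) — stack <75,70,12>
step 4: #4 push(67) — stack <75,70,12,67>
step 5: #5 pop() (pending, included) — stack <75,70,12>
step 6: #6 push(79) — stack <75,70,12,79>
at event 12 (#5's time-12 response) nothing linearizes any more
sample order #1, #2, #3, #4, #5, #6 stalls at step 5 — #5 pop() → empty has no legal effect
sample order #1, #2, #3, #4, #6, #5 stalls at step 6 — #5 pop() → empty has no legal effect

12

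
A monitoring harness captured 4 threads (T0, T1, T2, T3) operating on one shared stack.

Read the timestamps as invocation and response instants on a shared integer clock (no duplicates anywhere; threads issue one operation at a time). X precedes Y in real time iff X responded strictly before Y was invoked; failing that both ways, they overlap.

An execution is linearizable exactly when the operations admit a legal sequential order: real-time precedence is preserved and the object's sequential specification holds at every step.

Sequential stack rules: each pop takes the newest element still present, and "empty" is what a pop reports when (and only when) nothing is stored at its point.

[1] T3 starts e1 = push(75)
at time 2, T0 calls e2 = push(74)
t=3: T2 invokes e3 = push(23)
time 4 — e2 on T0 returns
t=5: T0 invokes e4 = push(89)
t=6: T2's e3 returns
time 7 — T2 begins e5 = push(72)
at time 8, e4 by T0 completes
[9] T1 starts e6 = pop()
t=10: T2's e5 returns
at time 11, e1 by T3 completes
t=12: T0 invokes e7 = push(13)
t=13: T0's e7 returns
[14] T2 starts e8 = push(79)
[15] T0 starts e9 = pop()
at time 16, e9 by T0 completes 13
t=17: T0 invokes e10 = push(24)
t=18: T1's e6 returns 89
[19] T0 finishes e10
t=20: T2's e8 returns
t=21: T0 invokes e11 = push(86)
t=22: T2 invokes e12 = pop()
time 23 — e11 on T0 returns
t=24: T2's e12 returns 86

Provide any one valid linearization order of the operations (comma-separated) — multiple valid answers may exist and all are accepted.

1. e1 push(75), leaving stack <75>
2. e2 push(74), leaving stack <75,74>
3. e3 push(23), leaving stack <75,74,23>
4. e4 push(89), leaving stack <75,74,23,89>
5. e6 pop() → 89, leaving stack <75,74,23>
6. e5 push(72), leaving stack <75,74,23,72>
7. e7 push(13), leaving stack <75,74,23,72,13>
8. e9 pop() → 13, leaving stack <75,74,23,72>
9. e8 push(79), leaving stack <75,74,23,72,79>
10. e10 push(24), leaving stack <75,74,23,72,79,24>
11. e11 push(86), leaving stack <75,74,23,72,79,24,86>
12. e12 pop() → 86, leaving stack <75,74,23,72,79,24>

e1, e2, e3, e4, e6, e5, e7, e9, e8, e10, e11, e12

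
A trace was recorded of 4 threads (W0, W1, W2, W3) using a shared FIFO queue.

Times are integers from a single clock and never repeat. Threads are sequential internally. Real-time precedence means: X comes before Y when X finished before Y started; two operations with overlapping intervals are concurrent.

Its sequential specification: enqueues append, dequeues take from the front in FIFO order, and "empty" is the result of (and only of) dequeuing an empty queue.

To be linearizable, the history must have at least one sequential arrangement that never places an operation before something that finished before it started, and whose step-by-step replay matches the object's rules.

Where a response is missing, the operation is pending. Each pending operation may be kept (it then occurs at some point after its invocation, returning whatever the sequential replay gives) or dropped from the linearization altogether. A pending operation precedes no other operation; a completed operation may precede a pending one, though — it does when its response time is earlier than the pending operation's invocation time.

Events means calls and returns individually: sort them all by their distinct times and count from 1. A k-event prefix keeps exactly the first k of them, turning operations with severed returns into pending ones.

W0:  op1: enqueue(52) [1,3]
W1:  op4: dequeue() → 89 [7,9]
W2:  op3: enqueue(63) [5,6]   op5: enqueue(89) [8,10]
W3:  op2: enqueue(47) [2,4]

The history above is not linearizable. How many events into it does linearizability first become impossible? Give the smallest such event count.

events 1..8 are still linearizable — one witness is op1, op2, op3:
step 1: op1 enqueue(52) — queue <52>
step 2: op2 enqueue(47) — queue <52,47>
step 3: op3 enqueue(63) — queue <52,47,63>
at event 9 (op4's time-9 response) nothing linearizes any more
include/drop combinations of the 1 pending operation (op5) were all tried; none helps
one such order, op1, op2, op3, op4 (pending dropped), breaks at step 4 where op4 dequeue() → 89 is illegal
one such order, op2, op1, op3, op4 (pending dropped), breaks at step 4 where op4 dequeue() → 89 is illegal

9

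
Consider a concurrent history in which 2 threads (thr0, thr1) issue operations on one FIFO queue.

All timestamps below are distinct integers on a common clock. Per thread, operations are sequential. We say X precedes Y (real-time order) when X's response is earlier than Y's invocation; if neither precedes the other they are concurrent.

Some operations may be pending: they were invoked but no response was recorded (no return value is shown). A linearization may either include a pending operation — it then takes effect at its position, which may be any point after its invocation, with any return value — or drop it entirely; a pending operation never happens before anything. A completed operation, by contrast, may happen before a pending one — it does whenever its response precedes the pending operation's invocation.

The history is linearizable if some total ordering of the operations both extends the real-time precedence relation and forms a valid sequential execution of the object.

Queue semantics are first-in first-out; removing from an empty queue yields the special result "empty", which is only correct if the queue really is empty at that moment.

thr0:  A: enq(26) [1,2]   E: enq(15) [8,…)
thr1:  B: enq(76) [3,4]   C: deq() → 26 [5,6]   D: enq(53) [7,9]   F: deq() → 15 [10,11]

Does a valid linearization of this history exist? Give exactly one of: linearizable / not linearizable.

cut after 10 events: linearizable; cut after 11 events (F responds, time 11): not linearizable
a single order respects real time; the 5 completed FIFO queue operations fail replay along it
include/drop combinations of the 1 pending operation (E) were all tried; none helps
sample order A, B, C, D, F (pending dropped) stalls at step 5 — F deq() → 15 has no legal effect

not linearizable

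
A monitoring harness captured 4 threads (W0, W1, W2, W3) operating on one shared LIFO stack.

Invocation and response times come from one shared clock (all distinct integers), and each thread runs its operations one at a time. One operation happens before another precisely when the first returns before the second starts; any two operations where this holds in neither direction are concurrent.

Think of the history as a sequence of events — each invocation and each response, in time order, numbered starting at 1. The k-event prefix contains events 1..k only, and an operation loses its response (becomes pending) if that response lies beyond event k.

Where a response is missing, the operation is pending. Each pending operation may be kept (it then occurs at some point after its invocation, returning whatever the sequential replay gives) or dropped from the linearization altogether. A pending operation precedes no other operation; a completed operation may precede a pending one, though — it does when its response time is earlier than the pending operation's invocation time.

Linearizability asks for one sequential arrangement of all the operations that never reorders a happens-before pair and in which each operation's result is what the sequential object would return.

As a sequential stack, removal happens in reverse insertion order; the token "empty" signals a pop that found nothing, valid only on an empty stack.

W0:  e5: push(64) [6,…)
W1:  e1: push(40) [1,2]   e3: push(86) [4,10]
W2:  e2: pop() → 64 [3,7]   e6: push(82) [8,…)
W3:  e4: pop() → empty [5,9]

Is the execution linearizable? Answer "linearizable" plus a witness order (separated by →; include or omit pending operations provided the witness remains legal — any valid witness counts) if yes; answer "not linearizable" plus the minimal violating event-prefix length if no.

through event 8 a valid linearization exists; event 9 (e4 responding at time 9) ends that
no legal order exists: 2 real-time-consistent candidates over 3 completed LIFO stack operations, all rejected
no escape via the 3 pending operations (e3, e5, e6): every completion choice fails
sample order e1, e2, e4 (pending dropped) stalls at step 2 — e2 pop() → 64 has no legal effect
sample order e1, e4, e2 (pending dropped) stalls at step 2 — e4 pop() → empty has no legal effect

not linearizable — minimal violating prefix: 9 events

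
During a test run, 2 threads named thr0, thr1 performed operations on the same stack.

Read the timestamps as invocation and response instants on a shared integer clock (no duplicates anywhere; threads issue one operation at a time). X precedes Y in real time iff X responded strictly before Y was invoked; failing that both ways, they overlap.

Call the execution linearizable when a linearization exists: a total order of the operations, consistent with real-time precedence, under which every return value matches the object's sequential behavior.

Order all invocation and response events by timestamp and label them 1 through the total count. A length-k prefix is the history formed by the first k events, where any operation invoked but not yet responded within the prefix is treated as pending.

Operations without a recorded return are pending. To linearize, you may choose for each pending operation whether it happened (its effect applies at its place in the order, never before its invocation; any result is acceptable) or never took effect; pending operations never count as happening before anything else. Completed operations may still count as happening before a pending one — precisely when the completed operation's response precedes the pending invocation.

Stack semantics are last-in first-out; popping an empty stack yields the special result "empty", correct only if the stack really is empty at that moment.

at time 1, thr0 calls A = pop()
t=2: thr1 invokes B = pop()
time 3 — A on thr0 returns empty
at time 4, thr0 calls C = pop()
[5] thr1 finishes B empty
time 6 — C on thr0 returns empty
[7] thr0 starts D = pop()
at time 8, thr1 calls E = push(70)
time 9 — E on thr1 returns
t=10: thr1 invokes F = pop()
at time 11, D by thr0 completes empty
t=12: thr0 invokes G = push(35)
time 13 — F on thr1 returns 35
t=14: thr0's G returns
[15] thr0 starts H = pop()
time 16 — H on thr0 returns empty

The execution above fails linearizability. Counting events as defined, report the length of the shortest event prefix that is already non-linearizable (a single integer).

events 1..15 are linearizable; a witness order is A, B, C, D, E, G, F:
step 1: A pop() → empty — stack <>
step 2: B pop() → empty — stack <>
step 3: C pop() → empty — stack <>
step 4: D pop() → empty — stack <>
step 5: E push(70) — stack <70>
step 6: G push(35) — stack <70,35>
step 7: F pop() → 35 — stack <70>
adding event 16 (H responds at 16) leaves no legal real-time order
e.g. A, B, C, D, E, F, G, H: illegal at step 6, since F pop() → 35 cannot apply there
e.g. A, B, C, D, E, G, F, H: illegal at step 8, since H pop() → empty cannot apply there

16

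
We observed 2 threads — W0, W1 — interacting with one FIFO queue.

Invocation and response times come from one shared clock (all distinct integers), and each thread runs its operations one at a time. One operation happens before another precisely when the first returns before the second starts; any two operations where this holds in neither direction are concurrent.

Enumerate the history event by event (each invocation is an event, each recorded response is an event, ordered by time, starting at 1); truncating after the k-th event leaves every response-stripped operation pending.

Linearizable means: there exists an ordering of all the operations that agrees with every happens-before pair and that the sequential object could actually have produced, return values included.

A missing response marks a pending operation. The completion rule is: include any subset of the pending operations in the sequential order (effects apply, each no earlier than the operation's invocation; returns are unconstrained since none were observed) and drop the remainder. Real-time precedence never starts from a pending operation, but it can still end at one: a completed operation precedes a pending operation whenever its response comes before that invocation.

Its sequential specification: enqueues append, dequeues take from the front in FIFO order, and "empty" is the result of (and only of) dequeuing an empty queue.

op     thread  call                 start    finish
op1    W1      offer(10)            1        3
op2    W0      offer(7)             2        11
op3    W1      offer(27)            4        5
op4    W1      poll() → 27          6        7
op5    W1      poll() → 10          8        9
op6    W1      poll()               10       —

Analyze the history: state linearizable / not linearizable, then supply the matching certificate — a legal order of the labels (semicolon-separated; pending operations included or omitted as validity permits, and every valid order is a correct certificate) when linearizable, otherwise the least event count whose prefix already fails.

the violation lands at event 7, op4's response at time 7: events 1..6 linearize, events 1..7 do not
a single order respects real time; the 3 completed FIFO queue operations fail replay along it
include/drop combinations of the 1 pending operation (op2) were all tried; none helps
for example op1, op3, op4 (pending dropped) fails at step 3: op4 poll() → 27 is not legal there

not linearizable — minimal violating prefix: 7 events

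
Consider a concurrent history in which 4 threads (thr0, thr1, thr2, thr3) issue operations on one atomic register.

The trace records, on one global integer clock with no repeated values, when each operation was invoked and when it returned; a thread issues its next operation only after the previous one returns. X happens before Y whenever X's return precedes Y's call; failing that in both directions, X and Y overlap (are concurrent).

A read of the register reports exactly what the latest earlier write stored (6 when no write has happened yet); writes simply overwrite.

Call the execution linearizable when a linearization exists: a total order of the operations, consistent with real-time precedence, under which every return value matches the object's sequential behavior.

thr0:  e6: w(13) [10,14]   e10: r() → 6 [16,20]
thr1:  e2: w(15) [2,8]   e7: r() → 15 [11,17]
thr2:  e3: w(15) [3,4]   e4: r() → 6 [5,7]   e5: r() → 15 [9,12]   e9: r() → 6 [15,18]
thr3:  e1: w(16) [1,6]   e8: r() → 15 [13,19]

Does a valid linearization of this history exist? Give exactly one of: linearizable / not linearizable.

not linearizable

the violation lands at event 7, e4's response at time 7: events 1..6 linearize, events 1..7 do not
all 3 real-time-respecting orders fail — 3 completed atomic register operations, no legal replay
including or dropping the 1 pending operation (e2) in any combination fails
take e1, e3, e4 (pending dropped): step 3 already fails, because e4 r() → 6 cannot occur there
take e3, e1, e4 (pending dropped): step 3 already fails, because e4 r() → 6 cannot occur there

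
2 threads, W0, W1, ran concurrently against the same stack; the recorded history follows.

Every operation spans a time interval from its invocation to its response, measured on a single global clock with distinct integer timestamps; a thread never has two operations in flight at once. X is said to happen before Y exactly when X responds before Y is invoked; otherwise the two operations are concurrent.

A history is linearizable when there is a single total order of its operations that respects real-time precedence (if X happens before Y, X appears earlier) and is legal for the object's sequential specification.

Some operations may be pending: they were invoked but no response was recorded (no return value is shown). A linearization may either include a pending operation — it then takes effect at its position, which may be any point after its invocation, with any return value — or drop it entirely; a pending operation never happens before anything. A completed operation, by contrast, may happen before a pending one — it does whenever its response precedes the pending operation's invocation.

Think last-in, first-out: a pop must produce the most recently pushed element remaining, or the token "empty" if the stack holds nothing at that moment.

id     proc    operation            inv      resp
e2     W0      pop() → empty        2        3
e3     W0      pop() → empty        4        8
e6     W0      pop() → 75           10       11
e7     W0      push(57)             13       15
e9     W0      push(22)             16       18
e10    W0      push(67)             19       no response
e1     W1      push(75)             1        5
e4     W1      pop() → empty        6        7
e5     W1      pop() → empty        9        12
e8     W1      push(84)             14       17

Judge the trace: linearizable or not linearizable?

not linearizable

events 1..7 are fine; event 8 — the response of e3 at time 8 — makes the prefix non-linearizable
every one of the 5 real-time-consistent orders over 4 completed stack ops fails the sequential spec
take e1, e2, e3, e4: step 2 already fails, because e2 pop() → empty cannot occur there
take e1, e2, e4, e3: step 2 already fails, because e2 pop() → empty cannot occur there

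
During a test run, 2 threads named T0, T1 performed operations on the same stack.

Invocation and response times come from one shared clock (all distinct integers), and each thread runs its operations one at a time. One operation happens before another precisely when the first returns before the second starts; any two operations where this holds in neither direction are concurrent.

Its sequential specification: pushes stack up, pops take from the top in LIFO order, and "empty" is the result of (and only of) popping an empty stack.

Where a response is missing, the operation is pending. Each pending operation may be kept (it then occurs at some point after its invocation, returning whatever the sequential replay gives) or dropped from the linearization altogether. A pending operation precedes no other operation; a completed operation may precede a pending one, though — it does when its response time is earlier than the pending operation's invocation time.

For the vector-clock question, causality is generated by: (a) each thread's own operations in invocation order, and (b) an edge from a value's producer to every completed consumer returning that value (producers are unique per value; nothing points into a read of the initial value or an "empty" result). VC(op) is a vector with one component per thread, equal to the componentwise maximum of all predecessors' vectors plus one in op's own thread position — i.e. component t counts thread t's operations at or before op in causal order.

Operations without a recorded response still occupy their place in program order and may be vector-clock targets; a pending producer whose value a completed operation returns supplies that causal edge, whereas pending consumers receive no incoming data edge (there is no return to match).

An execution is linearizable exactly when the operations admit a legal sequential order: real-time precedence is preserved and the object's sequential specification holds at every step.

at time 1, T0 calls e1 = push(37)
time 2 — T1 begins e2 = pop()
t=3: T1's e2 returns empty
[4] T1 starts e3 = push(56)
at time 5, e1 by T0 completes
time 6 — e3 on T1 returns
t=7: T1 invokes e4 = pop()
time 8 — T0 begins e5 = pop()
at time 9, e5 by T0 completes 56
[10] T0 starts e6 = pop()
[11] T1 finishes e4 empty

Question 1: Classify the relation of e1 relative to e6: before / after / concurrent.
e1 spans [1,5], e6 spans [10,…)
resp(e1)=5 < inv(e6)=10

before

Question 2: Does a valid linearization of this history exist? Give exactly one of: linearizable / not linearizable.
witness order: e2, e1, e3, e5, e6, e4
after step 1 (e2 pop() → empty): stack <>
after step 2 (e1 push(37)): stack <37>
after step 3 (e3 push(56)): stack <37,56>
after step 4 (e5 pop() → 56): stack <37>
after step 5 (e6 pop() (pending, included)): stack <>
after step 6 (e4 pop() → empty): stack <>

linearizable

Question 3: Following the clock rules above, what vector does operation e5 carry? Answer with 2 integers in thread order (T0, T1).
root op e2, invoked 2: fresh clock plus T1's own tick → (0, 1)
root op e1, invoked 1: fresh clock plus T0's own tick → (1, 0)
merge at e3 (invoked 4): VC(e2)=(0, 1), own-thread bump on T1 → (0, 2)
merge at e4 (invoked 7): VC(e3)=(0, 2), own-thread bump on T1 → (0, 3)
merge at e5 (invoked 8): VC(e1)=(1, 0), VC(e3)=(0, 2), own-thread bump on T0 → (2, 2)
merge at e6 (invoked 10): VC(e5)=(2, 2), own-thread bump on T0 → (3, 2)
target: VC(e5) = (2, 2)

(2, 2)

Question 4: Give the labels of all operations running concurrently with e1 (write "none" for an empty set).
e1 runs from 1 to 5; window-overlapping ops are concurrent
e2 [2,3]: concurrent
e3 [4,6]: concurrent
e4 [7,11]: after
e5 [8,9]: after
e6 [10,…): after

e2, e3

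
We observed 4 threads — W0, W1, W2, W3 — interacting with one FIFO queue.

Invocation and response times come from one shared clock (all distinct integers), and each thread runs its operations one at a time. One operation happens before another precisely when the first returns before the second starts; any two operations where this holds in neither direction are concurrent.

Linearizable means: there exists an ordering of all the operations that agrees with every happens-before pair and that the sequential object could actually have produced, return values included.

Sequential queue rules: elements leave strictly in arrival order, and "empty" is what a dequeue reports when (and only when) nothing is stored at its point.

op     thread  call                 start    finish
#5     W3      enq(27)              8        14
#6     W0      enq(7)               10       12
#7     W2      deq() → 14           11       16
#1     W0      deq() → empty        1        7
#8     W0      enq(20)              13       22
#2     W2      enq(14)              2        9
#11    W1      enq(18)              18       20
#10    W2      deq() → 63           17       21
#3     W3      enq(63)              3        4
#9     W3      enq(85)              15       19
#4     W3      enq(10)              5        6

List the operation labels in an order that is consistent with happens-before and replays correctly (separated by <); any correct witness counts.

#1 < #2 < #3 < #4 < #5 < #6 < #7 < #8 < #9 < #10 < #11

1. #1 deq() → empty, leaving queue <>
2. #2 enq(14), leaving queue <14>
3. #3 enq(63), leaving queue <14,63>
4. #4 enq(10), leaving queue <14,63,10>
5. #5 enq(27), leaving queue <14,63,10,27>
6. #6 enq(7), leaving queue <14,63,10,27,7>
7. #7 deq() → 14, leaving queue <63,10,27,7>
8. #8 enq(20), leaving queue <63,10,27,7,20>
9. #9 enq(85), leaving queue <63,10,27,7,20,85>
10. #10 deq() → 63, leaving queue <10,27,7,20,85>
11. #11 enq(18), leaving queue <10,27,7,20,85,18>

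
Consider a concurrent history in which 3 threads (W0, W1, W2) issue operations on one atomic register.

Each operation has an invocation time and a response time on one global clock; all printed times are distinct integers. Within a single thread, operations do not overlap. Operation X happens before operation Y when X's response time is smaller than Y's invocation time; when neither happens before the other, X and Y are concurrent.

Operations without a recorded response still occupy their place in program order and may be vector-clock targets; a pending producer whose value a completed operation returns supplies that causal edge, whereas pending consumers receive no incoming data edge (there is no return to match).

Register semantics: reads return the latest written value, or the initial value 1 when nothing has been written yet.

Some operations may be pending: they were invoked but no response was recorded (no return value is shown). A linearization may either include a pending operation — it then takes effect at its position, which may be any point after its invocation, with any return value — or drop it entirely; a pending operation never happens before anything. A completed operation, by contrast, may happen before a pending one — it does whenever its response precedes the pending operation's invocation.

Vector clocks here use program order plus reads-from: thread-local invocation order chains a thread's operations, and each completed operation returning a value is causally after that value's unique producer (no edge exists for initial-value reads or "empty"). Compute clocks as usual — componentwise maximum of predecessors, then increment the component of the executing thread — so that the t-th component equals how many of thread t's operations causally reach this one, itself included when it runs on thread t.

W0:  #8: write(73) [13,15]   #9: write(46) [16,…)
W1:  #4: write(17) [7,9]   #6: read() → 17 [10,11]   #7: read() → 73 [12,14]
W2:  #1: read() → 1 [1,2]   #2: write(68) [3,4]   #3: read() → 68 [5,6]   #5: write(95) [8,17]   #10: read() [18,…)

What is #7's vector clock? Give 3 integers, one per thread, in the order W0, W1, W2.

(1, 3, 0)

#1, invoked 1, has no incoming edges; only W2's bump applies → (0, 0, 1)
#4, invoked 7, has no incoming edges; only W1's bump applies → (0, 1, 0)
#8, invoked 13, has no incoming edges; only W0's bump applies → (1, 0, 0)
#2 (invocation 3): componentwise max over VC(#1)=(0, 0, 1), +1 at W2, giving (0, 0, 2)
#6 (invocation 10): componentwise max over VC(#4)=(0, 1, 0), +1 at W1, giving (0, 2, 0)
#9 (invocation 16): componentwise max over VC(#8)=(1, 0, 0), +1 at W0, giving (2, 0, 0)
#3 (invocation 5): componentwise max over VC(#2)=(0, 0, 2), +1 at W2, giving (0, 0, 3)
#5 (invocation 8): componentwise max over VC(#3)=(0, 0, 3), +1 at W2, giving (0, 0, 4)
#7 (invocation 12): componentwise max over VC(#6)=(0, 2, 0), VC(#8)=(1, 0, 0), +1 at W1, giving (1, 3, 0)
#10 (invocation 18): componentwise max over VC(#5)=(0, 0, 4), +1 at W2, giving (0, 0, 5)
target: VC(#7) = (1, 3, 0)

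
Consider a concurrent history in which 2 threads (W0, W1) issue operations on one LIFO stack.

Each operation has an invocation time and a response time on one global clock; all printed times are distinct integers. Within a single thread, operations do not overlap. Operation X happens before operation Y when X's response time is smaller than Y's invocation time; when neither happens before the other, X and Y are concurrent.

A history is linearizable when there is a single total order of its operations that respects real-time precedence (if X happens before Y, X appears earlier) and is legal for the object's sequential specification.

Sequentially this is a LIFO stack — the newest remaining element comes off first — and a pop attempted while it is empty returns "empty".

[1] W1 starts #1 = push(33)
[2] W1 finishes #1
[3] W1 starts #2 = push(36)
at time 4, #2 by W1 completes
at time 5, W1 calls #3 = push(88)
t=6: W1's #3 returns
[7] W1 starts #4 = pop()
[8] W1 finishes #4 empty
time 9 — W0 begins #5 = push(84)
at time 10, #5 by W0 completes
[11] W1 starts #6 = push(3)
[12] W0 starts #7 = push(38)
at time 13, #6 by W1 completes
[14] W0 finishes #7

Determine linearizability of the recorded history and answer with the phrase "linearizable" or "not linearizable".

events 1..7 are fine; event 8 — the response of #4 at time 8 — makes the prefix non-linearizable
a single order respects real time; the 4 completed LIFO stack operations fail replay along it
take #1, #2, #3, #4: step 4 already fails, because #4 pop() → empty cannot occur there

not linearizable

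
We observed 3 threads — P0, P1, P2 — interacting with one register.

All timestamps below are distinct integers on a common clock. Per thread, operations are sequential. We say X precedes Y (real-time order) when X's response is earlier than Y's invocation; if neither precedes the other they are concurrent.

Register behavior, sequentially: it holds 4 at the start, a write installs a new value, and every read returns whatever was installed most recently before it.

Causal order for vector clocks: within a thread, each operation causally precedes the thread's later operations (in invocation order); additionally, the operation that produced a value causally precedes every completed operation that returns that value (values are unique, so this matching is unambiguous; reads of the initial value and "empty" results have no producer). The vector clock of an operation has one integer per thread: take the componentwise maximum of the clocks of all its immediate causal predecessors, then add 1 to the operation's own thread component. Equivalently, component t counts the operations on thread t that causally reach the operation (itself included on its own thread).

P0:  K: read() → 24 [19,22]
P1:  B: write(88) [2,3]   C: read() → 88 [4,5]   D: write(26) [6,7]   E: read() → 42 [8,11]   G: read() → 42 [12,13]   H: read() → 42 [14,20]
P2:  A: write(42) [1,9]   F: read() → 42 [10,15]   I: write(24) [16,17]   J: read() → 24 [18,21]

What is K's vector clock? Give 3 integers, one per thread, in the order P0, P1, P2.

root op A, invoked 1: fresh clock plus P2's own tick → (0, 0, 1)
root op B, invoked 2: fresh clock plus P1's own tick → (0, 1, 0)
F, invoked 10, takes VC(A)=(0, 0, 1) under max, adds 1 for P2 → (0, 0, 2)
C, invoked 4, takes VC(B)=(0, 1, 0) under max, adds 1 for P1 → (0, 2, 0)
I, invoked 16, takes VC(F)=(0, 0, 2) under max, adds 1 for P2 → (0, 0, 3)
D, invoked 6, takes VC(C)=(0, 2, 0) under max, adds 1 for P1 → (0, 3, 0)
J, invoked 18, takes VC(I)=(0, 0, 3) under max, adds 1 for P2 → (0, 0, 4)
K, invoked 19, takes VC(I)=(0, 0, 3) under max, adds 1 for P0 → (1, 0, 3)
E, invoked 8, takes VC(A)=(0, 0, 1), VC(D)=(0, 3, 0) under max, adds 1 for P1 → (0, 4, 1)
G, invoked 12, takes VC(A)=(0, 0, 1), VC(E)=(0, 4, 1) under max, adds 1 for P1 → (0, 5, 1)
H, invoked 14, takes VC(A)=(0, 0, 1), VC(G)=(0, 5, 1) under max, adds 1 for P1 → (0, 6, 1)
target: VC(K) = (1, 0, 3)

(1, 0, 3)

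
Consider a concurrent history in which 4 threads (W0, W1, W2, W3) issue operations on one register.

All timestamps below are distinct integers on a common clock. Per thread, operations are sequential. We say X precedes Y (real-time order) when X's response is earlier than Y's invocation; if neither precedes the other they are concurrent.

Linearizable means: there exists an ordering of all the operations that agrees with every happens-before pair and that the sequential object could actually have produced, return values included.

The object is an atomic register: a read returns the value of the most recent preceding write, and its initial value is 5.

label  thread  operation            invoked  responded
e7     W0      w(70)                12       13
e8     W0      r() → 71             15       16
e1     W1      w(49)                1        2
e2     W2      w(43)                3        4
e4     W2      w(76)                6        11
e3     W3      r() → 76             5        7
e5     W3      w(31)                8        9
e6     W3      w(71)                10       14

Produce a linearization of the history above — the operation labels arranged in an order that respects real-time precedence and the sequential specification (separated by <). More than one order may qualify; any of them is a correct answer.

e1 < e2 < e4 < e3 < e5 < e7 < e6 < e8

after step 1 (e1 w(49)): value 49
after step 2 (e2 w(43)): value 43
after step 3 (e4 w(76)): value 76
after step 4 (e3 r() → 76): value 76
after step 5 (e5 w(31)): value 31
after step 6 (e7 w(70)): value 70
after step 7 (e6 w(71)): value 71
after step 8 (e8 r() → 71): value 71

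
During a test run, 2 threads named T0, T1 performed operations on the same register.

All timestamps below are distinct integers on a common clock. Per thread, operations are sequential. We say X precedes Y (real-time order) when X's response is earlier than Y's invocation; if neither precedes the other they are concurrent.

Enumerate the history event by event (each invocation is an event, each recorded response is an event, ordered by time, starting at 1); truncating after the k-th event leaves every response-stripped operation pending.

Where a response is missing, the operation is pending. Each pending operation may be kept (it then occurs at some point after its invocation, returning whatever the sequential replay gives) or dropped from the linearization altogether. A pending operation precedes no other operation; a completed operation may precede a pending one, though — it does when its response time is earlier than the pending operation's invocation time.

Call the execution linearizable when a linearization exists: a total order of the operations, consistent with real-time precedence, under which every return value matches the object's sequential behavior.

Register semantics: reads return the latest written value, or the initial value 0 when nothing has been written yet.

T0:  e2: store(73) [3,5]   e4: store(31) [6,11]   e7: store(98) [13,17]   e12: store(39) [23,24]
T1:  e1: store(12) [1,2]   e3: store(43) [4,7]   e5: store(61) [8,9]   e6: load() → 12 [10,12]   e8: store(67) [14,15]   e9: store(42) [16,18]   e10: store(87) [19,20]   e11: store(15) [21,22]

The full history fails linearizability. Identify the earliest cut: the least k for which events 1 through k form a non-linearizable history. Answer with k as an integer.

12

events 1..11 are linearizable; a witness order is e1, e2, e3, e4, e5:
after step 1 (e1 store(12)): value 12
after step 2 (e2 store(73)): value 73
after step 3 (e3 store(43)): value 43
after step 4 (e4 store(31)): value 31
after step 5 (e5 store(61)): value 61
adding event 12 (e6 responds at 12) leaves no legal real-time order
e.g. e1, e2, e3, e4, e5, e6: illegal at step 6, since e6 load() → 12 cannot apply there
e.g. e1, e2, e3, e5, e4, e6: illegal at step 6, since e6 load() → 12 cannot apply there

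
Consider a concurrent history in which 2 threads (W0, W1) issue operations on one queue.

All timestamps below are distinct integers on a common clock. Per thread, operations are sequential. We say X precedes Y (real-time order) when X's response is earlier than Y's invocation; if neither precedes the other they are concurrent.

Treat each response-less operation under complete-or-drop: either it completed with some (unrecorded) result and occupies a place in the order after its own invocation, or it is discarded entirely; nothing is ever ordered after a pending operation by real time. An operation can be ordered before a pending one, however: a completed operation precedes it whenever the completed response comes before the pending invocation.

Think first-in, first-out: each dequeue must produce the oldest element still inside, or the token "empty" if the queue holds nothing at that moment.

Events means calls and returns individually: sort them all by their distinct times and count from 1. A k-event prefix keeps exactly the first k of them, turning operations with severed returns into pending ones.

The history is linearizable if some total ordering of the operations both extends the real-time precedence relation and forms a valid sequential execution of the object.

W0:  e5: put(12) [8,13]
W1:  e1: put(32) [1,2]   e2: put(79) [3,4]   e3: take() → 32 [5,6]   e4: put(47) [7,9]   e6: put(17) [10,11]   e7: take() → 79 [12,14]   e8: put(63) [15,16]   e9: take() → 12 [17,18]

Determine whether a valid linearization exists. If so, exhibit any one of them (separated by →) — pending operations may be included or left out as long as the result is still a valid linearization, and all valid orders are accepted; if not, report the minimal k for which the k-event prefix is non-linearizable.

after step 1 (e1 put(32)): queue <32>
after step 2 (e2 put(79)): queue <32,79>
after step 3 (e3 take() → 32): queue <79>
after step 4 (e5 put(12)): queue <79,12>
after step 5 (e4 put(47)): queue <79,12,47>
after step 6 (e6 put(17)): queue <79,12,47,17>
after step 7 (e7 take() → 79): queue <12,47,17>
after step 8 (e8 put(63)): queue <12,47,17,63>
after step 9 (e9 take() → 12): queue <47,17,63>

linearizable — witness: e1 → e2 → e3 → e5 → e4 → e6 → e7 → e8 → e9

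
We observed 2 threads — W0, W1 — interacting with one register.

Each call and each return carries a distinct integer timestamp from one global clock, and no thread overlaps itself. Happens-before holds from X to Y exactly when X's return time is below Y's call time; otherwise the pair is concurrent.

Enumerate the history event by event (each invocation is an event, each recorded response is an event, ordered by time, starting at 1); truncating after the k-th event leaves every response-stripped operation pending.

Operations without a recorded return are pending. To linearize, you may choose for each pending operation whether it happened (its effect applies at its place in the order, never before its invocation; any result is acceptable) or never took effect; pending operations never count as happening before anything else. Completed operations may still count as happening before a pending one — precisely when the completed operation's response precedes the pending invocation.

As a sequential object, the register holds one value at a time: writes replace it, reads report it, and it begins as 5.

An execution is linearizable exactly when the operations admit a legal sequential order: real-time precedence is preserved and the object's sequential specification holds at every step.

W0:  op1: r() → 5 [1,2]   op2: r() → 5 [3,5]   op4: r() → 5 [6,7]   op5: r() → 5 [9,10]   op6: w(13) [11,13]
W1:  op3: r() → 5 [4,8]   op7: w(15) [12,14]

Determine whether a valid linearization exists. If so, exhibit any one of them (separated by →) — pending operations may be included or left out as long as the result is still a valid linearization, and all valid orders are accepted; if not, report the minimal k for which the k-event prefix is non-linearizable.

step 1: op1 r() → 5 — value 5
step 2: op2 r() → 5 — value 5
step 3: op3 r() → 5 — value 5
step 4: op4 r() → 5 — value 5
step 5: op5 r() → 5 — value 5
step 6: op6 w(13) — value 13
step 7: op7 w(15) — value 15

linearizable — witness: op1 → op2 → op3 → op4 → op5 → op6 → op7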